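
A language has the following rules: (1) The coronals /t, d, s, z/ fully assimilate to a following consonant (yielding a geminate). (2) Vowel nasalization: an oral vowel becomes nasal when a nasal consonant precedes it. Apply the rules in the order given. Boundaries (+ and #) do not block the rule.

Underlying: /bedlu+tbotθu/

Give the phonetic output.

[bellu+bboθθu]

Rule 1: /d/ before /l/ → [l] (total assimilation)
Rule 1: /t/ before /b/ → [b] (total assimilation)
Rule 1: /t/ before /θ/ → [θ] (total assimilation)
After rule 1: bellu+bboθθu
Rule 2: no segment meets the rule's conditions; no change.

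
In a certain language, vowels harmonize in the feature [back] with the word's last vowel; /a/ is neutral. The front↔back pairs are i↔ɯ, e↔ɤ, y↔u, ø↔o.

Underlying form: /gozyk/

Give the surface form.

[gøzyk]

/o/ harmonizes with /y/ ([-back]) → [ø]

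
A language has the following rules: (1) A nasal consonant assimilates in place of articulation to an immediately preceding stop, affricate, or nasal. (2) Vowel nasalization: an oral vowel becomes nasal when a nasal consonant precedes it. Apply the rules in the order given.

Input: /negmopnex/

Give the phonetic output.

Rule 1: /m/ after /g/ (velar) → [ŋ]
Rule 1: /n/ after /p/ (labial) → [m]
After rule 1: negŋopmex
Rule 2: /e/ after nasal /n/ → [ẽ]
Rule 2: /o/ after nasal /ŋ/ → [õ]
Rule 2: /e/ after nasal /m/ → [ẽ]

[nẽgŋõpmẽx]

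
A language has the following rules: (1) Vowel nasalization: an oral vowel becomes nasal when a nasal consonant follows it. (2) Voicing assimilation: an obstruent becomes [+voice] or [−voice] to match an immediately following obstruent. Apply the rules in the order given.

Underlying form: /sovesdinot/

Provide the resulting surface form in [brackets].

[sovezdĩnot]

Rule 1: /i/ before nasal /n/ → [ĩ]
After rule 1: sovesdĩnot
Rule 2: /s/ before /d/ (voiced) → [z]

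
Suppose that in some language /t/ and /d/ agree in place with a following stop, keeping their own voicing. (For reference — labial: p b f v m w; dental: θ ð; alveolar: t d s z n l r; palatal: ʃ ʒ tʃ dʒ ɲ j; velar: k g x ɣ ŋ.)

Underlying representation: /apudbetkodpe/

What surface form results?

/d/ before /b/ (labial) → [b]
/t/ before /k/ (velar) → [k]
/d/ before /p/ (labial) → [b]

[apubbekkobpe]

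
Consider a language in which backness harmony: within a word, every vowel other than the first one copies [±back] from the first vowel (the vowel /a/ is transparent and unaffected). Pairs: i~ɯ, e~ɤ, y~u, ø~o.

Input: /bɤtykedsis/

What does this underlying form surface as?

/y/ harmonizes with /ɤ/ ([+back]) → [u]
/e/ harmonizes with /ɤ/ ([+back]) → [ɤ]
/i/ harmonizes with /ɤ/ ([+back]) → [ɯ]

[bɤtukɤdsɯs]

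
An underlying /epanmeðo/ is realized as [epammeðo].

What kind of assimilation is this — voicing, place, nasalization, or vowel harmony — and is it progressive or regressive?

place assimilation, regressive

/n/→[m].
Each target copies a feature from the following segment, so the direction is regressive.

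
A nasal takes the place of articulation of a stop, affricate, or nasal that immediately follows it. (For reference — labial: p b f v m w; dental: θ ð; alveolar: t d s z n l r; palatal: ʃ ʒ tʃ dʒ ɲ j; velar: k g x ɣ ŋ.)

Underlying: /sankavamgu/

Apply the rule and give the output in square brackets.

[saŋkavaŋgu]

/n/ before /k/ (velar) → [ŋ]
/m/ before /g/ (velar) → [ŋ]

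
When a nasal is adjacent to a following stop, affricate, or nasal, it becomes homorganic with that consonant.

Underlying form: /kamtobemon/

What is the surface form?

/m/ before /t/ (alveolar) → [n]

[kantobemon]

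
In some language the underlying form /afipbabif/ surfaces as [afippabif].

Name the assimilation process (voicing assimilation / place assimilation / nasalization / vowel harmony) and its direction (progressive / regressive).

voicing assimilation, progressive

/b/→[p].
Each target copies a feature from the preceding segment, so the direction is progressive.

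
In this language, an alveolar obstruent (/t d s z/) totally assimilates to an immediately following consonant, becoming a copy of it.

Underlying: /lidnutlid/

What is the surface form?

/d/ before /n/ → [n] (total assimilation)
/t/ before /l/ → [l] (total assimilation)

[linnullid]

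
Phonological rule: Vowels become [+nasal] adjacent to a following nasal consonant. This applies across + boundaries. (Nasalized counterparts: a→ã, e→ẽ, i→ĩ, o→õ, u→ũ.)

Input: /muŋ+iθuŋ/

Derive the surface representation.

[mũŋ+iθũŋ]

/u/ before nasal /ŋ/ → [ũ]
/u/ before nasal /ŋ/ → [ũ]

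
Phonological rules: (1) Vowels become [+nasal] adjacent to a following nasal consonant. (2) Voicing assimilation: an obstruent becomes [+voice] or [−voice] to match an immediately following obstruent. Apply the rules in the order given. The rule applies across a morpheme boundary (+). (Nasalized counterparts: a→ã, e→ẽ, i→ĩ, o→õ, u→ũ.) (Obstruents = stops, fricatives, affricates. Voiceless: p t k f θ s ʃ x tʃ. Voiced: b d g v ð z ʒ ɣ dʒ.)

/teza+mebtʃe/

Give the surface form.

Rule 1: /a/ before nasal /m/ → [ã]
After rule 1: tezã+mebtʃe
Rule 2: /b/ before /tʃ/ (voiceless) → [p]

[tezã+meptʃe]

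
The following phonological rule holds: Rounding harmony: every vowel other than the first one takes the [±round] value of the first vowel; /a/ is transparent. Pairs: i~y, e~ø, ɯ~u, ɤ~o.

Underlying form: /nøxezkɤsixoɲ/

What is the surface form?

/e/ harmonizes with /ø/ ([+round]) → [ø]
/ɤ/ harmonizes with /ø/ ([+round]) → [o]
/i/ harmonizes with /ø/ ([+round]) → [y]

[nøxøzkosyxoɲ]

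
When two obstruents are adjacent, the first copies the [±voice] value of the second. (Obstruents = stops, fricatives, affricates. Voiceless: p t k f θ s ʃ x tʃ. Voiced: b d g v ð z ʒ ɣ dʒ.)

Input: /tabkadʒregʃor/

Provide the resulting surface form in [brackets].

/b/ before /k/ (voiceless) → [p]
/g/ before /ʃ/ (voiceless) → [k]

[tapkadʒrekʃor]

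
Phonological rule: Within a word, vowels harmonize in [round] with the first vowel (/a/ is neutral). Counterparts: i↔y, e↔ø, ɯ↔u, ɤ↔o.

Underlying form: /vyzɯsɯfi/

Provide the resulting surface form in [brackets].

/ɯ/ harmonizes with /y/ ([+round]) → [u]
/ɯ/ harmonizes with /y/ ([+round]) → [u]
/i/ harmonizes with /y/ ([+round]) → [y]

[vyzusufy]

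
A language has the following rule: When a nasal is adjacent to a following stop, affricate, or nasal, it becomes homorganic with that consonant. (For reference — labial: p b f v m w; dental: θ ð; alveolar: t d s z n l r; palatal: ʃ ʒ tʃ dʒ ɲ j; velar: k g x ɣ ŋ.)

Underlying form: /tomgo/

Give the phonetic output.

[toŋgo]

/m/ before /g/ (velar) → [ŋ]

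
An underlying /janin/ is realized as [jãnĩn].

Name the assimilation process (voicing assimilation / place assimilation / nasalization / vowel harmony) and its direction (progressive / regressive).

/a/→[ã] /i/→[ĩ].
Each target copies a feature from the following segment, so the direction is regressive.

nasalization, regressive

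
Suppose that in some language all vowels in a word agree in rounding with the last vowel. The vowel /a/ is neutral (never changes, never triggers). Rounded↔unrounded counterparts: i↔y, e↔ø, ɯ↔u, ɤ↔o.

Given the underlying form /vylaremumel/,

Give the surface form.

/y/ harmonizes with /e/ ([-round]) → [i]
/u/ harmonizes with /e/ ([-round]) → [ɯ]

[vilaremɯmel]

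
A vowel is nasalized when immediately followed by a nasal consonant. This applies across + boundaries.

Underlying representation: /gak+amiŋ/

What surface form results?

/a/ before nasal /m/ → [ã]
/i/ before nasal /ŋ/ → [ĩ]

[gak+ãmĩŋ]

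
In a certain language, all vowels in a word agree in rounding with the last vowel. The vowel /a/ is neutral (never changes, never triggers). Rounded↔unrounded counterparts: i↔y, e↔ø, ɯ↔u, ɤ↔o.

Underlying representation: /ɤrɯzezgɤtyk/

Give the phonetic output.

[oruzøzgotyk]

/ɤ/ harmonizes with /y/ ([+round]) → [o]
/ɯ/ harmonizes with /y/ ([+round]) → [u]
/e/ harmonizes with /y/ ([+round]) → [ø]
/ɤ/ harmonizes with /y/ ([+round]) → [o]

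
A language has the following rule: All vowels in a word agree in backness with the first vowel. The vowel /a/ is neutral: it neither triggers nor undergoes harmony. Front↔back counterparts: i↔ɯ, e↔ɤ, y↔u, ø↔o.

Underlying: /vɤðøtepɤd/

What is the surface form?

/ø/ harmonizes with /ɤ/ ([+back]) → [o]
/e/ harmonizes with /ɤ/ ([+back]) → [ɤ]

[vɤðotɤpɤd]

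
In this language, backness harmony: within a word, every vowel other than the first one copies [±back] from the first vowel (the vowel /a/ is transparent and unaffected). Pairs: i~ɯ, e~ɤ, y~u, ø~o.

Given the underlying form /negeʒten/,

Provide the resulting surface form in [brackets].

[negeʒten]

no segment meets the rule's conditions; no change.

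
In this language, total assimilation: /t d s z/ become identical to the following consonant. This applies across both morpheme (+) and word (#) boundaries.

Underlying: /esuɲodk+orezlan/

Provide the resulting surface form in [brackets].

[esuɲokk+orellan]

/d/ before /k/ → [k] (total assimilation)
/z/ before /l/ → [l] (total assimilation)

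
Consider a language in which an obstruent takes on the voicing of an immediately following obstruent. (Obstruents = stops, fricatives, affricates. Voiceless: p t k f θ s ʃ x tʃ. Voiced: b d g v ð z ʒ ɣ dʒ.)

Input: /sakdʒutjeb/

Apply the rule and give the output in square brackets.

[sagdʒutjeb]

/k/ before /dʒ/ (voiced) → [g]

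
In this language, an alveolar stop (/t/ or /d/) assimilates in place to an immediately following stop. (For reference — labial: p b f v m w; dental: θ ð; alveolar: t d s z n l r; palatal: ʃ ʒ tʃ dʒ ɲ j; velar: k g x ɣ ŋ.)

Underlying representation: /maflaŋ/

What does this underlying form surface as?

[maflaŋ]

no segment meets the rule's conditions; no change.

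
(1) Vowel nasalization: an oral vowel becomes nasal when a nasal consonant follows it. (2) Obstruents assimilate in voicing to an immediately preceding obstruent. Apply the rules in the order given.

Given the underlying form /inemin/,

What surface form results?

[ĩnẽmĩn]

Rule 1: /i/ before nasal /n/ → [ĩ]
Rule 1: /e/ before nasal /m/ → [ẽ]
Rule 1: /i/ before nasal /n/ → [ĩ]
After rule 1: ĩnẽmĩn
Rule 2: no segment meets the rule's conditions; no change.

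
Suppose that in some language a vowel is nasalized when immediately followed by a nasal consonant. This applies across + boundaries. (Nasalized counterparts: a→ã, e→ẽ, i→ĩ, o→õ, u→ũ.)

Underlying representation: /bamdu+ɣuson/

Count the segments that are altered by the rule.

2

/a/ before nasal /m/ → [ã]
/o/ before nasal /n/ → [õ]
2 segments change.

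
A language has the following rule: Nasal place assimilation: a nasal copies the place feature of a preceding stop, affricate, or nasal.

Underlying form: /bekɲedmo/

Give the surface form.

[bekŋedno]

/ɲ/ after /k/ (velar) → [ŋ]
/m/ after /d/ (alveolar) → [n]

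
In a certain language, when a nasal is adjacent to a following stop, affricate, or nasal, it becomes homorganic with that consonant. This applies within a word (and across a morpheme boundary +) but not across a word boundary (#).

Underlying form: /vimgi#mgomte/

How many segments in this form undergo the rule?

/m/ before /g/ (velar) → [ŋ]
/m/ before /g/ (velar) → [ŋ]
/m/ before /t/ (alveolar) → [n]
3 segments change.

3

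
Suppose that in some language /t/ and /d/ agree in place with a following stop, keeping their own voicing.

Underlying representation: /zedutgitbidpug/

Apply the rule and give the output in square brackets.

/t/ before /g/ (velar) → [k]
/t/ before /b/ (labial) → [p]
/d/ before /p/ (labial) → [b]

[zedukgipbibpug]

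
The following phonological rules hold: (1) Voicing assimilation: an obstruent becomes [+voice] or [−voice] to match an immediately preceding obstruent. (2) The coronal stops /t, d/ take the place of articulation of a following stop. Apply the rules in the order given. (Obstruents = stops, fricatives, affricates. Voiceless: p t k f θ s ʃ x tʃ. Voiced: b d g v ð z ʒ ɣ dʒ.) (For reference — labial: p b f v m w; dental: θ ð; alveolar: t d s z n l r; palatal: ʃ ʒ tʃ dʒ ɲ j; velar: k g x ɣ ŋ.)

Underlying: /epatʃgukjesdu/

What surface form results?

[epatʃkukjestu]

Rule 1: /g/ after /tʃ/ (voiceless) → [k]
Rule 1: /d/ after /s/ (voiceless) → [t]
After rule 1: epatʃkukjestu
Rule 2: no segment meets the rule's conditions; no change.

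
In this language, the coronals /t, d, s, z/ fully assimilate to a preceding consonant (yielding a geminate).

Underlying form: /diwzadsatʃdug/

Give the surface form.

[diwwaddatʃtʃug]

/z/ after /w/ → [w] (total assimilation)
/s/ after /d/ → [d] (total assimilation)
/d/ after /tʃ/ → [tʃ] (total assimilation)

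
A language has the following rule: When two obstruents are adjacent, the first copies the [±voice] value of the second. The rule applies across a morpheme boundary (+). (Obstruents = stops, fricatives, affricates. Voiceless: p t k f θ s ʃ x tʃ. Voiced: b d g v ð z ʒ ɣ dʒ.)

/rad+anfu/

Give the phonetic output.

[rad+anfu]

no segment meets the rule's conditions; no change.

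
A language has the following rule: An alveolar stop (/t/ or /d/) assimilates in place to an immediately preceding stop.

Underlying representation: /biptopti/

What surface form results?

/t/ after /p/ (labial) → [p]
/t/ after /p/ (labial) → [p]

[bippoppi]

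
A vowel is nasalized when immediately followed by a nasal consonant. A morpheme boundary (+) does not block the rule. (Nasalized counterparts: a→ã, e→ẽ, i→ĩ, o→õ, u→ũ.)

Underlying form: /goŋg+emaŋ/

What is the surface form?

/o/ before nasal /ŋ/ → [õ]
/e/ before nasal /m/ → [ẽ]
/a/ before nasal /ŋ/ → [ã]

[gõŋg+ẽmãŋ]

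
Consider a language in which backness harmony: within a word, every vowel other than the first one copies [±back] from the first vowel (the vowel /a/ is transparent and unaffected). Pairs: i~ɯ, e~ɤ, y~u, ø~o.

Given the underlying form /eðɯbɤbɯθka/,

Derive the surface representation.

[eðibebiθka]

/ɯ/ harmonizes with /e/ ([-back]) → [i]
/ɤ/ harmonizes with /e/ ([-back]) → [e]
/ɯ/ harmonizes with /e/ ([-back]) → [i]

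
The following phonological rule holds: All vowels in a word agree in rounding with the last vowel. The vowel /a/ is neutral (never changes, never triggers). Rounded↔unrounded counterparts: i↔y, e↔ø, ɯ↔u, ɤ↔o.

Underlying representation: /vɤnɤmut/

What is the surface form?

/ɤ/ harmonizes with /u/ ([+round]) → [o]
/ɤ/ harmonizes with /u/ ([+round]) → [o]

[vonomut]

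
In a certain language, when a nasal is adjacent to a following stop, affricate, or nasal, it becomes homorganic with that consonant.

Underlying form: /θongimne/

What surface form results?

/n/ before /g/ (velar) → [ŋ]
/m/ before /n/ (alveolar) → [n]

[θoŋginne]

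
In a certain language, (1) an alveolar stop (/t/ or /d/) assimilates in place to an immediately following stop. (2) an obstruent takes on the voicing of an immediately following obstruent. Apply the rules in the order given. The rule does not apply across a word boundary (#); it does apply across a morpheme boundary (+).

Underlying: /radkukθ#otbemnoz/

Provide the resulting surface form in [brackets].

[rakkukθ#obbemnoz]

Rule 1: /d/ before /k/ (velar) → [g]
Rule 1: /t/ before /b/ (labial) → [p]
After rule 1: ragkukθ#opbemnoz
Rule 2: /g/ before /k/ (voiceless) → [k]
Rule 2: /p/ before /b/ (voiced) → [b]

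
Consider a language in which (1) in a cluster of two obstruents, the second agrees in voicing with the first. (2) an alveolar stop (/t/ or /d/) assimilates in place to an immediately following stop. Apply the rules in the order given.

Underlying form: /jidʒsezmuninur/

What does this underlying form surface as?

Rule 1: /s/ after /dʒ/ (voiced) → [z]
After rule 1: jidʒzezmuninur
Rule 2: no segment meets the rule's conditions; no change.

[jidʒzezmuninur]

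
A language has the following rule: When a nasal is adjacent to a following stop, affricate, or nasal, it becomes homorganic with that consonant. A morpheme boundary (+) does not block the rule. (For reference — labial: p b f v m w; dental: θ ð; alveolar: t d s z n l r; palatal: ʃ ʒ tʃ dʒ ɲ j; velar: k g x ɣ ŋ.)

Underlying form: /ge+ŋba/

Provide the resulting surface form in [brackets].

/ŋ/ before /b/ (labial) → [m]

[ge+mba]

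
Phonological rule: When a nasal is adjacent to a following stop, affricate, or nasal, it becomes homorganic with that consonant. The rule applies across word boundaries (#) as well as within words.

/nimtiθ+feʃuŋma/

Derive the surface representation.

[nintiθ+feʃumma]

/m/ before /t/ (alveolar) → [n]
/ŋ/ before /m/ (labial) → [m]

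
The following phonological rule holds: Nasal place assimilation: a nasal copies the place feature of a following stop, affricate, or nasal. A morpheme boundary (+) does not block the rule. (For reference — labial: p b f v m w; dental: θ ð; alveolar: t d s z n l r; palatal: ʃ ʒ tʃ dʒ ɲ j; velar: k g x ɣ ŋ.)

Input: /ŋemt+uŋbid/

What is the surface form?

/m/ before /t/ (alveolar) → [n]
/ŋ/ before /b/ (labial) → [m]

[ŋent+umbid]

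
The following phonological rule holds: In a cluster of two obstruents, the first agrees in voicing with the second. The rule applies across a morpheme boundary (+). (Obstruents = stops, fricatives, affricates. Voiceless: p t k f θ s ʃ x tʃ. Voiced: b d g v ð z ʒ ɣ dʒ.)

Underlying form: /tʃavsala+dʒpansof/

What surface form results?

[tʃafsala+tʃpansof]

/v/ before /s/ (voiceless) → [f]
/dʒ/ before /p/ (voiceless) → [tʃ]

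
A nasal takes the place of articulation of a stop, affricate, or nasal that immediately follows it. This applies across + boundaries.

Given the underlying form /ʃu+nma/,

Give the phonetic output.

/n/ before /m/ (labial) → [m]

[ʃu+mma]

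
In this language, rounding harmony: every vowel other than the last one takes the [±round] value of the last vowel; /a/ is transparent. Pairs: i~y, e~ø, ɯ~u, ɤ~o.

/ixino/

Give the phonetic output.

/i/ harmonizes with /o/ ([+round]) → [y]
/i/ harmonizes with /o/ ([+round]) → [y]

[yxyno]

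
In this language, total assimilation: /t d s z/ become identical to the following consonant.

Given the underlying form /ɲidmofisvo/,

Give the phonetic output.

[ɲimmofivvo]

/d/ before /m/ → [m] (total assimilation)
/s/ before /v/ → [v] (total assimilation)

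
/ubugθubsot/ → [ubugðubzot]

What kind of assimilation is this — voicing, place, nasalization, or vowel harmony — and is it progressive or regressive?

voicing assimilation, progressive

/θ/→[ð] /s/→[z].
Each target copies a feature from the preceding segment, so the direction is progressive.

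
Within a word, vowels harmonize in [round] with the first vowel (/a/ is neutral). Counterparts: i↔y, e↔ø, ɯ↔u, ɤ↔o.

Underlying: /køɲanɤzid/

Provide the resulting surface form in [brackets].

[køɲanozyd]

/ɤ/ harmonizes with /ø/ ([+round]) → [o]
/i/ harmonizes with /ø/ ([+round]) → [y]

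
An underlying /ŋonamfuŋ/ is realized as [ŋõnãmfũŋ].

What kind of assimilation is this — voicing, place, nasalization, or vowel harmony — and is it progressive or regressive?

/o/→[õ] /a/→[ã] /u/→[ũ].
Each target copies a feature from the following segment, so the direction is regressive.

nasalization, regressive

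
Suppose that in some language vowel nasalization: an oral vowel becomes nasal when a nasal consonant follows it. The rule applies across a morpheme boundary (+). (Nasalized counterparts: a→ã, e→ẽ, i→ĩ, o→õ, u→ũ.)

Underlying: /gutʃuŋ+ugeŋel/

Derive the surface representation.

/u/ before nasal /ŋ/ → [ũ]
/e/ before nasal /ŋ/ → [ẽ]

[gutʃũŋ+ugẽŋel]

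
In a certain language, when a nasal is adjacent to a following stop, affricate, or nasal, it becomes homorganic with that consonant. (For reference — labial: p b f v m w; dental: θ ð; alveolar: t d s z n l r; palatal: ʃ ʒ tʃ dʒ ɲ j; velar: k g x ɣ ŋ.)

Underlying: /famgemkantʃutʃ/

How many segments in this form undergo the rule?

/m/ before /g/ (velar) → [ŋ]
/m/ before /k/ (velar) → [ŋ]
/n/ before /tʃ/ (palatal) → [ɲ]
3 segments change.

3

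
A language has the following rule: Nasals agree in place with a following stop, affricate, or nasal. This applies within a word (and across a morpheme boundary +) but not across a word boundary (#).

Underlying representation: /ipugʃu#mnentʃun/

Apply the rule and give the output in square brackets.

[ipugʃu#nneɲtʃun]

/m/ before /n/ (alveolar) → [n]
/n/ before /tʃ/ (palatal) → [ɲ]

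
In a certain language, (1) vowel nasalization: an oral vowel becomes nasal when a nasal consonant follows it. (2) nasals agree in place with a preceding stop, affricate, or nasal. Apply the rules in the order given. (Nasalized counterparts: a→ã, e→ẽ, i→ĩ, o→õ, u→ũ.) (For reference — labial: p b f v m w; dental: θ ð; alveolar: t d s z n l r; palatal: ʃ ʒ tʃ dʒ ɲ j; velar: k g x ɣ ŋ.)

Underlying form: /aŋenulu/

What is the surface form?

[ãŋẽnulu]

Rule 1: /a/ before nasal /ŋ/ → [ã]
Rule 1: /e/ before nasal /n/ → [ẽ]
After rule 1: ãŋẽnulu
Rule 2: no segment meets the rule's conditions; no change.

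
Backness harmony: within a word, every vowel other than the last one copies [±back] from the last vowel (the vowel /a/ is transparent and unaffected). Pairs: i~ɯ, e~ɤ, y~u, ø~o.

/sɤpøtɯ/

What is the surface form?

/ø/ harmonizes with /ɯ/ ([+back]) → [o]

[sɤpotɯ]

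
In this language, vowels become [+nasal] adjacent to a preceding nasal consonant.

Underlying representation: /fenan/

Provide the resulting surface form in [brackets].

/a/ after nasal /n/ → [ã]

[fenãn]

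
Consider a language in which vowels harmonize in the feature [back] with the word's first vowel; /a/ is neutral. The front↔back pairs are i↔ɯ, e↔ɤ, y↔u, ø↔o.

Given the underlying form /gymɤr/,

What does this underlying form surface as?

/ɤ/ harmonizes with /y/ ([-back]) → [e]

[gymer]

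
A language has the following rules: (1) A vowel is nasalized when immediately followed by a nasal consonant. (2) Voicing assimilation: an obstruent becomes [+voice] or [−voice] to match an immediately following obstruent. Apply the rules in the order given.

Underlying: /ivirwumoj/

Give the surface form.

Rule 1: /u/ before nasal /m/ → [ũ]
After rule 1: ivirwũmoj
Rule 2: no segment meets the rule's conditions; no change.

[ivirwũmoj]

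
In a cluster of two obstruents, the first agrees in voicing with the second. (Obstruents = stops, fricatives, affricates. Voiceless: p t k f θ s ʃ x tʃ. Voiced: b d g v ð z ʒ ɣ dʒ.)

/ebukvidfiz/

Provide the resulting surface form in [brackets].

[ebugvitfiz]

/k/ before /v/ (voiced) → [g]
/d/ before /f/ (voiceless) → [t]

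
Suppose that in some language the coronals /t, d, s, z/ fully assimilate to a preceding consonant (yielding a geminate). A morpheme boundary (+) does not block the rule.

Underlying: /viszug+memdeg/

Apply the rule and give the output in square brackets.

[vissug+memmeg]

/z/ after /s/ → [s] (total assimilation)
/d/ after /m/ → [m] (total assimilation)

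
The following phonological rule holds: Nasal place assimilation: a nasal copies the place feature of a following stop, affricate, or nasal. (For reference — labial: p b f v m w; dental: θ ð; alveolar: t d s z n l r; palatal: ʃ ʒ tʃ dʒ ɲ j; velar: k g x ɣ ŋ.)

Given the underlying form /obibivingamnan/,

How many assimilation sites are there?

2

/n/ before /g/ (velar) → [ŋ]
/m/ before /n/ (alveolar) → [n]
2 segments change.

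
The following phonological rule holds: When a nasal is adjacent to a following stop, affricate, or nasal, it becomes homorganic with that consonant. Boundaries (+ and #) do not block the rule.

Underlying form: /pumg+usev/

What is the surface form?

[puŋg+usev]

/m/ before /g/ (velar) → [ŋ]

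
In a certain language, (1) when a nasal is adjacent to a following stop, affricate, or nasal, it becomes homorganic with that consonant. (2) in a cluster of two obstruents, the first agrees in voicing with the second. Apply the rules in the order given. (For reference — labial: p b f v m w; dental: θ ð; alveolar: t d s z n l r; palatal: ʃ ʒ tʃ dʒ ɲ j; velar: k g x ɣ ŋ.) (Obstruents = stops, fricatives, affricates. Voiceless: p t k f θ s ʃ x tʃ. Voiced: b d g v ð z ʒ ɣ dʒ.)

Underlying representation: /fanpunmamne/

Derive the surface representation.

Rule 1: /n/ before /p/ (labial) → [m]
Rule 1: /n/ before /m/ (labial) → [m]
Rule 1: /m/ before /n/ (alveolar) → [n]
After rule 1: fampummanne
Rule 2: no segment meets the rule's conditions; no change.

[fampummanne]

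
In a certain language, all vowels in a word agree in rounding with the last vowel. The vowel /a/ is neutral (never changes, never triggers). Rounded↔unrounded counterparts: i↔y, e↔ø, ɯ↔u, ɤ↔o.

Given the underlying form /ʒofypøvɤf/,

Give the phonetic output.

[ʒɤfipevɤf]

/o/ harmonizes with /ɤ/ ([-round]) → [ɤ]
/y/ harmonizes with /ɤ/ ([-round]) → [i]
/ø/ harmonizes with /ɤ/ ([-round]) → [e]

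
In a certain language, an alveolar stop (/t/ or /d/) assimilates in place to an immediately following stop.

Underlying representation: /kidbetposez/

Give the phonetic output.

/d/ before /b/ (labial) → [b]
/t/ before /p/ (labial) → [p]

[kibbepposez]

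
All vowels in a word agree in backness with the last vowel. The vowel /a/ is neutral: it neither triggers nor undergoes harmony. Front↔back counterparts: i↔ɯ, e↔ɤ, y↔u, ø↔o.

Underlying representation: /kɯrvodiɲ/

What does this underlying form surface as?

[kirvødiɲ]

/ɯ/ harmonizes with /i/ ([-back]) → [i]
/o/ harmonizes with /i/ ([-back]) → [ø]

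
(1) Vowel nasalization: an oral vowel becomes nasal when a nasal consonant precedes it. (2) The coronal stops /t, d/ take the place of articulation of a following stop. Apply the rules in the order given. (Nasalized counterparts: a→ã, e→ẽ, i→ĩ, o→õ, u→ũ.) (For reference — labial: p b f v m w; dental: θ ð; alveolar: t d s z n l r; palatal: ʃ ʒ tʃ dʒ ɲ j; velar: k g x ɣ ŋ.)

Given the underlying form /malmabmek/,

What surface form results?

Rule 1: /a/ after nasal /m/ → [ã]
Rule 1: /a/ after nasal /m/ → [ã]
Rule 1: /e/ after nasal /m/ → [ẽ]
After rule 1: mãlmãbmẽk
Rule 2: no segment meets the rule's conditions; no change.

[mãlmãbmẽk]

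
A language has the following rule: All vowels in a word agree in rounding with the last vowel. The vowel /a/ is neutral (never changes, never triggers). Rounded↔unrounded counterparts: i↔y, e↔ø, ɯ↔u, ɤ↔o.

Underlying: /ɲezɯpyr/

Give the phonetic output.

/e/ harmonizes with /y/ ([+round]) → [ø]
/ɯ/ harmonizes with /y/ ([+round]) → [u]

[ɲøzupyr]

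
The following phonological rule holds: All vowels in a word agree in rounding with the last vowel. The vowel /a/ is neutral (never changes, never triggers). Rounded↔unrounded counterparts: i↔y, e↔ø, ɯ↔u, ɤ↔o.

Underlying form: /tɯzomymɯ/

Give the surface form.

[tɯzɤmimɯ]

/o/ harmonizes with /ɯ/ ([-round]) → [ɤ]
/y/ harmonizes with /ɯ/ ([-round]) → [i]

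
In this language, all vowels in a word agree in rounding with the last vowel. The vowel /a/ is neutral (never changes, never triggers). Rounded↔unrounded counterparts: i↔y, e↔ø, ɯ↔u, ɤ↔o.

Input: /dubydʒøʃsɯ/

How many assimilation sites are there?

3

/u/ harmonizes with /ɯ/ ([-round]) → [ɯ]
/y/ harmonizes with /ɯ/ ([-round]) → [i]
/ø/ harmonizes with /ɯ/ ([-round]) → [e]
3 segments change.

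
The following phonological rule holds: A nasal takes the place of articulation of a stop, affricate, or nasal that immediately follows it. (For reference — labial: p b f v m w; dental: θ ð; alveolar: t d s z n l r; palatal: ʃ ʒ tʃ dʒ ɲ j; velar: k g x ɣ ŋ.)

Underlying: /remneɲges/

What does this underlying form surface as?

/m/ before /n/ (alveolar) → [n]
/ɲ/ before /g/ (velar) → [ŋ]

[renneŋges]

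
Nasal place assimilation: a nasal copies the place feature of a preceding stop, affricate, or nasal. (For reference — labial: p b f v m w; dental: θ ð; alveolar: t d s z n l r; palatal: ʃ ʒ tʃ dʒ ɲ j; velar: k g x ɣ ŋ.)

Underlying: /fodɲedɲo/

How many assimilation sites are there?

/ɲ/ after /d/ (alveolar) → [n]
/ɲ/ after /d/ (alveolar) → [n]
2 segments change.

2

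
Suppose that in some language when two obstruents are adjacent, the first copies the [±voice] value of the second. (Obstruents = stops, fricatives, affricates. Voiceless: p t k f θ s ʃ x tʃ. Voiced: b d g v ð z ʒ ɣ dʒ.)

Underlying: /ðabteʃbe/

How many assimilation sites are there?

2

/b/ before /t/ (voiceless) → [p]
/ʃ/ before /b/ (voiced) → [ʒ]
2 segments change.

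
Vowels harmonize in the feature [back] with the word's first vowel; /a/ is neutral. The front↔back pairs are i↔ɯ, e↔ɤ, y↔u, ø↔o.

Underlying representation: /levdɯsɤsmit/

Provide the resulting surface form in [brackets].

[levdisesmit]

/ɯ/ harmonizes with /e/ ([-back]) → [i]
/ɤ/ harmonizes with /e/ ([-back]) → [e]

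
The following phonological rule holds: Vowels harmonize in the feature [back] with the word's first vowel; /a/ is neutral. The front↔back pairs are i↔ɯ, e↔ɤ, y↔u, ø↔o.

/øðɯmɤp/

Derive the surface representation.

[øðimep]

/ɯ/ harmonizes with /ø/ ([-back]) → [i]
/ɤ/ harmonizes with /ø/ ([-back]) → [e]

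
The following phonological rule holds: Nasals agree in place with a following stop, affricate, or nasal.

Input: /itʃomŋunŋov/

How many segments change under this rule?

/m/ before /ŋ/ (velar) → [ŋ]
/n/ before /ŋ/ (velar) → [ŋ]
2 segments change.

2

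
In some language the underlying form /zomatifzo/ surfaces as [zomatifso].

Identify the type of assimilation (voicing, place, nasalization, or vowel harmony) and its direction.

/z/→[s].
Each target copies a feature from the preceding segment, so the direction is progressive.

voicing assimilation, progressive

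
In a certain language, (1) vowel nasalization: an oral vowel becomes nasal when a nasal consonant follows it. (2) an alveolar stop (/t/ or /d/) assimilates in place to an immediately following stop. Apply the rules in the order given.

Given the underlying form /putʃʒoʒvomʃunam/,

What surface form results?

[putʃʒoʒvõmʃũnãm]

Rule 1: /o/ before nasal /m/ → [õ]
Rule 1: /u/ before nasal /n/ → [ũ]
Rule 1: /a/ before nasal /m/ → [ã]
After rule 1: putʃʒoʒvõmʃũnãm
Rule 2: no segment meets the rule's conditions; no change.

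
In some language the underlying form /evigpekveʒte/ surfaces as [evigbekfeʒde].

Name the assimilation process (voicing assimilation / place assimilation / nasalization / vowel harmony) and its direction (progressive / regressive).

/p/→[b] /v/→[f] /t/→[d].
Each target copies a feature from the preceding segment, so the direction is progressive.

voicing assimilation, progressive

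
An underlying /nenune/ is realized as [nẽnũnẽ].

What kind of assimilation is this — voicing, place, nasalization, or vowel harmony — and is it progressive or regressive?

nasalization, progressive

/e/→[ẽ] /u/→[ũ] /e/→[ẽ].
Each target copies a feature from the preceding segment, so the direction is progressive.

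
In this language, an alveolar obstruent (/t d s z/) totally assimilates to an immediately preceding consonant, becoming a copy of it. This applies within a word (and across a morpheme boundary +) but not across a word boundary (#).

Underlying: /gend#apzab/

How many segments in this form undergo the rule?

2

/d/ after /n/ → [n] (total assimilation)
/z/ after /p/ → [p] (total assimilation)
2 segments change.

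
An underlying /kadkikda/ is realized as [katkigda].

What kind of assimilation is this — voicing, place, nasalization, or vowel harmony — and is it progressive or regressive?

/d/→[t] /k/→[g].
Each target copies a feature from the following segment, so the direction is regressive.

voicing assimilation, regressive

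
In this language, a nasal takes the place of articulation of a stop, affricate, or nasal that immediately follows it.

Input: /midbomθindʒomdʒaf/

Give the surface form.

[midbomθiɲdʒoɲdʒaf]

/n/ before /dʒ/ (palatal) → [ɲ]
/m/ before /dʒ/ (palatal) → [ɲ]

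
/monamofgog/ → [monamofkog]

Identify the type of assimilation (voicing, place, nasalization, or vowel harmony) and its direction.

/g/→[k].
Each target copies a feature from the preceding segment, so the direction is progressive.

voicing assimilation, progressive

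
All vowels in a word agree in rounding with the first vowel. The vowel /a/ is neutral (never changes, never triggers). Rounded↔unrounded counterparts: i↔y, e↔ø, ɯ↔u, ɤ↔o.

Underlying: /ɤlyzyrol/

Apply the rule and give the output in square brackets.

/y/ harmonizes with /ɤ/ ([-round]) → [i]
/y/ harmonizes with /ɤ/ ([-round]) → [i]
/o/ harmonizes with /ɤ/ ([-round]) → [ɤ]

[ɤlizirɤl]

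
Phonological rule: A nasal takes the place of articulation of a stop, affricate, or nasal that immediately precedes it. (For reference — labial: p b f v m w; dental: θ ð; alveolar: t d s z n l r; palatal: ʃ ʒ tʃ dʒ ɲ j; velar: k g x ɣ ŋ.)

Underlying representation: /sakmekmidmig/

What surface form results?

[sakŋekŋidnig]

/m/ after /k/ (velar) → [ŋ]
/m/ after /k/ (velar) → [ŋ]
/m/ after /d/ (alveolar) → [n]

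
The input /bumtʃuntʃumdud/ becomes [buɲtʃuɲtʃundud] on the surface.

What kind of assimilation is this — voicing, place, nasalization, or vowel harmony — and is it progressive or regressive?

/m/→[ɲ] /n/→[ɲ] /m/→[n].
Each target copies a feature from the following segment, so the direction is regressive.

place assimilation, regressive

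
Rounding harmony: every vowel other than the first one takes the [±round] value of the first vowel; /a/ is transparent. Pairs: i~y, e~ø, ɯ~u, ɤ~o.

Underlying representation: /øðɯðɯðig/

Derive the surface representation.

/ɯ/ harmonizes with /ø/ ([+round]) → [u]
/ɯ/ harmonizes with /ø/ ([+round]) → [u]
/i/ harmonizes with /ø/ ([+round]) → [y]

[øðuðuðyg]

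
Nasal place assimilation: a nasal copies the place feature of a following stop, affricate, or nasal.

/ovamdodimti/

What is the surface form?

[ovandodinti]

/m/ before /d/ (alveolar) → [n]
/m/ before /t/ (alveolar) → [n]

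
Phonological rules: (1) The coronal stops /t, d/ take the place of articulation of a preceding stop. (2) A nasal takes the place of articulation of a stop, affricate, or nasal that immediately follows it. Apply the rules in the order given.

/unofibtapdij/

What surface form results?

Rule 1: /t/ after /b/ (labial) → [p]
Rule 1: /d/ after /p/ (labial) → [b]
After rule 1: unofibpapbij
Rule 2: no segment meets the rule's conditions; no change.

[unofibpapbij]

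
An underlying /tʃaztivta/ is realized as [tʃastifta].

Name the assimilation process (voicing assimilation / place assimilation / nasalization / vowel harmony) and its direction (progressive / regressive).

voicing assimilation, regressive

/z/→[s] /v/→[f].
Each target copies a feature from the following segment, so the direction is regressive.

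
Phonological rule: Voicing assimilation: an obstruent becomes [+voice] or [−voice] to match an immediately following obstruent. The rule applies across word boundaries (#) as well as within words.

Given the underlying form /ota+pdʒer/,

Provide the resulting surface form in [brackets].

[ota+bdʒer]

/p/ before /dʒ/ (voiced) → [b]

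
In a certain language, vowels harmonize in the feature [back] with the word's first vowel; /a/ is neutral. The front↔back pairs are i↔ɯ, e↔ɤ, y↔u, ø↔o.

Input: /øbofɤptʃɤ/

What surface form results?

[øbøfeptʃe]

/o/ harmonizes with /ø/ ([-back]) → [ø]
/ɤ/ harmonizes with /ø/ ([-back]) → [e]
/ɤ/ harmonizes with /ø/ ([-back]) → [e]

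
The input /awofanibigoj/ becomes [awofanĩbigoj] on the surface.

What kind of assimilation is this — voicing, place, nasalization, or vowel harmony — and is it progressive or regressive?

/i/→[ĩ].
Each target copies a feature from the preceding segment, so the direction is progressive.

nasalization, progressive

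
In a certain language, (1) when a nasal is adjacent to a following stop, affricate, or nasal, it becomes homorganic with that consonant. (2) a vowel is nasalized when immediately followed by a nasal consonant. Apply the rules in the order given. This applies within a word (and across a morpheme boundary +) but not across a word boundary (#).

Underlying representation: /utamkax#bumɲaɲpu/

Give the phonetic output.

[utãŋkax#bũɲɲãmpu]

Rule 1: /m/ before /k/ (velar) → [ŋ]
Rule 1: /m/ before /ɲ/ (palatal) → [ɲ]
Rule 1: /ɲ/ before /p/ (labial) → [m]
After rule 1: utaŋkax#buɲɲampu
Rule 2: /a/ before nasal /ŋ/ → [ã]
Rule 2: /u/ before nasal /ɲ/ → [ũ]
Rule 2: /a/ before nasal /m/ → [ã]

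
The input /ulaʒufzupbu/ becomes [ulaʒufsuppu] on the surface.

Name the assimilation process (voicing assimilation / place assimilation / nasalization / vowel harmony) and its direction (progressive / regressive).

/z/→[s] /b/→[p].
Each target copies a feature from the preceding segment, so the direction is progressive.

voicing assimilation, progressive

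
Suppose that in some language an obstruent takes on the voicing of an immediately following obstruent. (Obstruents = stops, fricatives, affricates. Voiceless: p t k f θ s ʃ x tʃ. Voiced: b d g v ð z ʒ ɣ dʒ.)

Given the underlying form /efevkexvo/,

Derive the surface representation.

[efefkeɣvo]

/v/ before /k/ (voiceless) → [f]
/x/ before /v/ (voiced) → [ɣ]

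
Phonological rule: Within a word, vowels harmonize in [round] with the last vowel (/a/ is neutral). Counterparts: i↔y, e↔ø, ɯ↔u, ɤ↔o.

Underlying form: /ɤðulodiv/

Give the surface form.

/u/ harmonizes with /i/ ([-round]) → [ɯ]
/o/ harmonizes with /i/ ([-round]) → [ɤ]

[ɤðɯlɤdiv]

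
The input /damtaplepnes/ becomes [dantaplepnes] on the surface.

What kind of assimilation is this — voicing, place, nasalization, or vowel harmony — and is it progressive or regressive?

place assimilation, regressive

/m/→[n].
Each target copies a feature from the following segment, so the direction is regressive.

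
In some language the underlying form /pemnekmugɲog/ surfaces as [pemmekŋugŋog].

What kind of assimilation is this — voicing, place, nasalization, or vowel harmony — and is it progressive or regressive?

/n/→[m] /m/→[ŋ] /ɲ/→[ŋ].
Each target copies a feature from the preceding segment, so the direction is progressive.

place assimilation, progressive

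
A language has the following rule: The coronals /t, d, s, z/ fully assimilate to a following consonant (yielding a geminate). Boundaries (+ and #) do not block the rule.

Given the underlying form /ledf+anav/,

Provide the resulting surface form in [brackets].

/d/ before /f/ → [f] (total assimilation)

[leff+anav]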